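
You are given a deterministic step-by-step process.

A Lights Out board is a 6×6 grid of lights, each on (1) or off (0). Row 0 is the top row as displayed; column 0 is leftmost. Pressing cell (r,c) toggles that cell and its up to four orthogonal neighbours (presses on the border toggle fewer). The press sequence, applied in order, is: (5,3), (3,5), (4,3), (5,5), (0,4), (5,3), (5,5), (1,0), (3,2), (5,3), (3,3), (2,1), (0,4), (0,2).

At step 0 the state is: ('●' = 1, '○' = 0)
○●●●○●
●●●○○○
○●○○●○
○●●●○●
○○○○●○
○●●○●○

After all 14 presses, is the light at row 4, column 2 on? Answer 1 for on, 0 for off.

0

t=0: ○●●●○●
●●●○○○
○●○○●○
○●●●○●
○○○○●○
○●●○●○
t=1: ○●●●○●
●●●○○○
○●○○●○
○●●●○●
○○○●●○
○●○●○○
t=2: ○●●●○●
●●●○○○
○●○○●●
○●●●●○
○○○●●●
○●○●○○
t=3: ○●●●○●
●●●○○○
○●○○●●
○●●○●○
○○●○○●
○●○○○○
t=4: ○●●●○●
●●●○○○
○●○○●●
○●●○●○
○○●○○○
○●○○●●
t=5: ○●●○●○
●●●○●○
○●○○●●
○●●○●○
○○●○○○
○●○○●●
t=6: ○●●○●○
●●●○●○
○●○○●●
○●●○●○
○○●●○○
○●●●○●
t=7: ○●●○●○
●●●○●○
○●○○●●
○●●○●○
○○●●○●
○●●●●○
t=8: ●●●○●○
○○●○●○
●●○○●●
○●●○●○
○○●●○●
○●●●●○
t=9: ●●●○●○
○○●○●○
●●●○●●
○○○●●○
○○○●○●
○●●●●○
t=10: ●●●○●○
○○●○●○
●●●○●●
○○○●●○
○○○○○●
○●○○○○
t=11: ●●●○●○
○○●○●○
●●●●●●
○○●○○○
○○○●○●
○●○○○○
t=12: ●●●○●○
○●●○●○
○○○●●●
○●●○○○
○○○●○●
○●○○○○
t=13: ●●●●○●
○●●○○○
○○○●●●
○●●○○○
○○○●○●
○●○○○○
t=14: ●○○○○●
○●○○○○
○○○●●●
○●●○○○
○○○●○●
○●○○○○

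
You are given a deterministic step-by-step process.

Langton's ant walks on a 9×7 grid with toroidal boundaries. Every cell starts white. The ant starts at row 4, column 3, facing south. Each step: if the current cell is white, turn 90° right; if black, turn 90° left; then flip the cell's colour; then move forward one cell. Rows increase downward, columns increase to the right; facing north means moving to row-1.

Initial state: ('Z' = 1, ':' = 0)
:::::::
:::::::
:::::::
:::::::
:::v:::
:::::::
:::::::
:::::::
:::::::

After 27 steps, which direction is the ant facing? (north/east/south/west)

[0] :::::::
:::::::
:::::::
:::::::
:::v:::
:::::::
:::::::
:::::::
:::::::
[1] :::::::
:::::::
:::::::
:::::::
::<Z:::
:::::::
:::::::
:::::::
:::::::
[2] :::::::
:::::::
:::::::
::^::::
::ZZ:::
:::::::
:::::::
:::::::
:::::::
[3] :::::::
:::::::
:::::::
::Z>:::
::ZZ:::
:::::::
:::::::
:::::::
:::::::
[4] :::::::
:::::::
:::::::
::ZZ:::
::Zv:::
:::::::
:::::::
:::::::
:::::::
[5] :::::::
:::::::
:::::::
::ZZ:::
::Z:>::
:::::::
:::::::
:::::::
:::::::
[6] :::::::
:::::::
:::::::
::ZZ:::
::Z:Z::
::::v::
:::::::
:::::::
:::::::
[7] :::::::
:::::::
:::::::
::ZZ:::
::Z:Z::
:::<Z::
:::::::
:::::::
:::::::
[8] :::::::
:::::::
:::::::
::ZZ:::
::Z^Z::
:::ZZ::
:::::::
:::::::
:::::::
[9] :::::::
:::::::
:::::::
::ZZ:::
::ZZ>::
:::ZZ::
:::::::
:::::::
:::::::
[10] :::::::
:::::::
:::::::
::ZZ^::
::ZZ:::
:::ZZ::
:::::::
:::::::
:::::::
[11] :::::::
:::::::
:::::::
::ZZZ>:
::ZZ:::
:::ZZ::
:::::::
:::::::
:::::::
[12] :::::::
:::::::
:::::::
::ZZZZ:
::ZZ:v:
:::ZZ::
:::::::
:::::::
:::::::
[13] :::::::
:::::::
:::::::
::ZZZZ:
::ZZ<Z:
:::ZZ::
:::::::
:::::::
:::::::
[14] :::::::
:::::::
:::::::
::ZZ^Z:
::ZZZZ:
:::ZZ::
:::::::
:::::::
:::::::
[15] :::::::
:::::::
:::::::
::Z<:Z:
::ZZZZ:
:::ZZ::
:::::::
:::::::
:::::::
[16] :::::::
:::::::
:::::::
::Z::Z:
::ZvZZ:
:::ZZ::
:::::::
:::::::
:::::::
[17] :::::::
:::::::
:::::::
::Z::Z:
::Z:>Z:
:::ZZ::
:::::::
:::::::
:::::::
[18] :::::::
:::::::
:::::::
::Z:^Z:
::Z::Z:
:::ZZ::
:::::::
:::::::
:::::::
[19] :::::::
:::::::
:::::::
::Z:Z>:
::Z::Z:
:::ZZ::
:::::::
:::::::
:::::::
[20] :::::::
:::::::
:::::^:
::Z:Z::
::Z::Z:
:::ZZ::
:::::::
:::::::
:::::::
[21] :::::::
:::::::
:::::Z>
::Z:Z::
::Z::Z:
:::ZZ::
:::::::
:::::::
:::::::
[22] :::::::
:::::::
:::::ZZ
::Z:Z:v
::Z::Z:
:::ZZ::
:::::::
:::::::
:::::::
[23] :::::::
:::::::
:::::ZZ
::Z:Z<Z
::Z::Z:
:::ZZ::
:::::::
:::::::
:::::::
[24] :::::::
:::::::
:::::^Z
::Z:ZZZ
::Z::Z:
:::ZZ::
:::::::
:::::::
:::::::
[25] :::::::
:::::::
::::<:Z
::Z:ZZZ
::Z::Z:
:::ZZ::
:::::::
:::::::
:::::::
[26] :::::::
::::^::
::::Z:Z
::Z:ZZZ
::Z::Z:
:::ZZ::
:::::::
:::::::
:::::::
[27] :::::::
::::Z>:
::::Z:Z
::Z:ZZZ
::Z::Z:
:::ZZ::
:::::::
:::::::
:::::::

east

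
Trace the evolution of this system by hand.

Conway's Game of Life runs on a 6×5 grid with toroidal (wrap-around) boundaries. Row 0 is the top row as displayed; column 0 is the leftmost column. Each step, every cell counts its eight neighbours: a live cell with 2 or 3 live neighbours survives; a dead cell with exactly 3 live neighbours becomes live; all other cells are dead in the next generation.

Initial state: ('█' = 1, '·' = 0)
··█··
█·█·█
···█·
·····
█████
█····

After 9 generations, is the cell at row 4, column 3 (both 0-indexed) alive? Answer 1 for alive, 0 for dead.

0

k=0  ··█··
█·█·█
···█·
·····
█████
█····
k=1  █··██
·██·█
···██
██···
█████
█····
k=2  ··██·
·██··
···██
·····
··██·
·····
k=3  ·███·
·█··█
··██·
··█·█
·····
·····
k=4  ████·
██··█
███·█
··█··
·····
··█··
k=5  ···█·
·····
··█·█
█·██·
·····
··██·
k=6  ··██·
···█·
·██·█
·████
·█··█
··██·
k=7  ····█
·█··█
·█··█
····█
·█··█
·█··█
k=8  ···██
···██
···██
···██
···██
···██
k=9  █·█··
█·█··
█·█··
█·█··
█·█··
█·█··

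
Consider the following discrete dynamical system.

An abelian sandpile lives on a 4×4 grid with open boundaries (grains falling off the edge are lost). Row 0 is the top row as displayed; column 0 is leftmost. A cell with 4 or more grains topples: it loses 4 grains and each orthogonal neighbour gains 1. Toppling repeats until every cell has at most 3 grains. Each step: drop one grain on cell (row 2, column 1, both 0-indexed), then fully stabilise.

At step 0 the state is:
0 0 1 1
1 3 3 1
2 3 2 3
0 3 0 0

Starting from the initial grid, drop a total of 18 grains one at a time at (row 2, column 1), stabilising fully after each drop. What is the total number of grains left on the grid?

29

gen 0: 0 0 1 1
1 3 3 1
2 3 2 3
0 3 0 0
gen 1: 0 1 2 1
2 1 1 3
3 3 1 0
1 0 2 1
gen 2: 0 1 2 1
3 2 1 3
0 1 2 0
2 1 2 1
gen 3: 0 1 2 1
3 2 1 3
0 2 2 0
2 1 2 1
gen 4: 0 1 2 1
3 2 1 3
0 3 2 0
2 1 2 1
gen 5: 0 1 2 1
3 3 1 3
1 0 3 0
2 2 2 1
gen 6: 0 1 2 1
3 3 1 3
1 1 3 0
2 2 2 1
gen 7: 0 1 2 1
3 3 1 3
1 2 3 0
2 2 2 1
gen 8: 0 1 2 1
3 3 1 3
1 3 3 0
2 2 2 1
gen 9: 1 2 2 1
0 1 3 3
3 2 0 1
2 3 3 1
gen 10: 1 2 2 1
0 1 3 3
3 3 0 1
2 3 3 1
gen 11: 1 2 2 1
1 2 3 3
1 2 2 1
0 2 0 2
gen 12: 1 2 2 1
1 2 3 3
1 3 2 1
0 2 0 2
gen 13: 1 2 2 1
1 3 3 3
2 0 3 1
0 3 0 2
gen 14: 1 2 2 1
1 3 3 3
2 1 3 1
0 3 0 2
gen 15: 1 2 2 1
1 3 3 3
2 2 3 1
0 3 0 2
gen 16: 1 2 2 1
1 3 3 3
2 3 3 1
0 3 0 2
gen 17: 1 3 3 2
2 1 2 0
3 3 1 3
1 0 2 2
gen 18: 1 3 3 2
3 2 2 0
0 1 2 3
2 1 2 2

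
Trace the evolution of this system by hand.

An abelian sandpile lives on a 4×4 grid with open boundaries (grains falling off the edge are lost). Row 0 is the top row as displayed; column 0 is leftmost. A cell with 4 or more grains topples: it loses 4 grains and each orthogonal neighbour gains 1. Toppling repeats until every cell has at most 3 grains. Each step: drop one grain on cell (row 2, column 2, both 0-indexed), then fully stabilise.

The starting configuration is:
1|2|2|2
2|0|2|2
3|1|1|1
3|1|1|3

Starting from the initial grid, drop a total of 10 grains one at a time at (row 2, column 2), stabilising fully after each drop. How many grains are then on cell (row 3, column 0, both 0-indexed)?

k=0  1|2|2|2
2|0|2|2
3|1|1|1
3|1|1|3
k=1  1|2|2|2
2|0|2|2
3|1|2|1
3|1|1|3
k=2  1|2|2|2
2|0|2|2
3|1|3|1
3|1|1|3
k=3  1|2|2|2
2|0|3|2
3|2|0|2
3|1|2|3
k=4  1|2|2|2
2|0|3|2
3|2|1|2
3|1|2|3
k=5  1|2|2|2
2|0|3|2
3|2|2|2
3|1|2|3
k=6  1|2|2|2
2|0|3|2
3|2|3|2
3|1|2|3
k=7  1|2|3|2
2|1|0|3
3|3|1|3
3|1|3|3
k=8  1|2|3|2
2|1|0|3
3|3|2|3
3|1|3|3
k=9  1|2|3|2
2|1|0|3
3|3|3|3
3|1|3|3
k=10  1|2|3|3
3|2|2|0
1|2|3|2
1|0|2|1

1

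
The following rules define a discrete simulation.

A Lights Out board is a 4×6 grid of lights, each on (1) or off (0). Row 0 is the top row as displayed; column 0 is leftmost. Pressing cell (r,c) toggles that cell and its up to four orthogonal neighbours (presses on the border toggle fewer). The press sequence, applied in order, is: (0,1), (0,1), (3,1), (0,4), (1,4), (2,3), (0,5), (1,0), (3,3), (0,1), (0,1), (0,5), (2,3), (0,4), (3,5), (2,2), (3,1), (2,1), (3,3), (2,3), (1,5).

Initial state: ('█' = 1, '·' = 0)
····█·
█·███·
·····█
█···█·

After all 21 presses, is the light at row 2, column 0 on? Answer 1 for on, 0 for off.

0

t=0: ····█·
█·███·
·····█
█···█·
t=1: ███·█·
█████·
·····█
█···█·
t=2: ····█·
█·███·
·····█
█···█·
t=3: ····█·
█·███·
·█···█
·██·█·
t=4: ···█·█
█·██··
·█···█
·██·█·
t=5: ···███
█·█·██
·█··██
·██·█·
t=6: ···███
█·████
·███·█
·████·
t=7: ···█··
█·███·
·███·█
·████·
t=8: █··█··
·████·
████·█
·████·
t=9: █··█··
·████·
███··█
·█····
t=10: ·███··
··███·
███··█
·█····
t=11: █··█··
·████·
███··█
·█····
t=12: █··███
·█████
███··█
·█····
t=13: █··███
·██·██
██·███
·█·█··
t=14: █·····
·██··█
██·███
·█·█··
t=15: █·····
·██··█
██·██·
·█·███
t=16: █·····
·█···█
█·█·█·
·█████
t=17: █·····
·█···█
███·█·
█··███
t=18: █·····
·····█
····█·
██·███
t=19: █·····
·····█
···██·
███··█
t=20: █·····
···█·█
··█···
████·█
t=21: █····█
···██·
··█··█
████·█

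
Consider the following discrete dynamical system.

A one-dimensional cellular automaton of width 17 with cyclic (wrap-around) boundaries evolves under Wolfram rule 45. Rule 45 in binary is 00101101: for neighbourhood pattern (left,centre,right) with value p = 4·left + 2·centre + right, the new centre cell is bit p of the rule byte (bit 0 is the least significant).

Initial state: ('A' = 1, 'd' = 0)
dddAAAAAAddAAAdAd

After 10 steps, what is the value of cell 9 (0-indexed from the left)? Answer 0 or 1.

0) dddAAAAAAddAAAdAd
1) AAdAdddddddAddAAd
2) AdAAdAAAAAdAddAdA
3) dAAdAAddddAAddAAA
4) AAdAAddAAdAdddAdd
5) AdAAdddAdAAdAdAdd
6) AAAddAdAAAdAAAAdd
7) AddddAAAddAAddddd
8) AdAAdAddddAddAAAd
9) AAAdAAdAAdAddAddA
10) dddAAdAAdAAddAddA

1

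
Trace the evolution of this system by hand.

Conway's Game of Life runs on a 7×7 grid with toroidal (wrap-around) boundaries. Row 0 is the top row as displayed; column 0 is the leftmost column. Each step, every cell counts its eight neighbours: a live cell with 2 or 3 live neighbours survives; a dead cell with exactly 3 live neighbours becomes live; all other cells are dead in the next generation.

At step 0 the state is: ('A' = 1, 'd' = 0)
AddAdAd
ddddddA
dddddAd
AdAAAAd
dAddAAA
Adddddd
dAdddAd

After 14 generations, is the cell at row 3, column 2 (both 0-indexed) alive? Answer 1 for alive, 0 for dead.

t=0: AddAdAd
ddddddA
dddddAd
AdAAAAd
dAddAAA
Adddddd
dAdddAd
t=1: AdddAAd
ddddAAA
dddAdAd
AAAAddd
dAAdddd
AAddAdd
AAddAdd
t=2: AAdAddd
dddAddd
AAdAdAd
AddAAdd
ddddddd
dddAddd
dddAAdd
t=3: dddAddd
dddAddA
AAdAddA
AAAAAdA
dddAAdd
dddAAdd
dddAAdd
t=4: ddAAddd
dddAAdA
ddddddd
ddddddA
AAddddd
ddAddAd
ddAdddd
t=5: ddAdAdd
ddAAAdd
dddddAd
Adddddd
AAddddA
ddAdddd
dAAdddd
t=6: ddddAdd
ddAdAAd
dddAAdd
AAddddd
AAddddA
ddAdddd
dAAdddd
t=7: dAAdAAd
dddddAd
dAAAAAd
dAAdddA
ddAdddA
ddAdddd
dAAAddd
t=8: dAddAAd
ddddddA
AAdAAAA
ddddAdA
AdAAddd
ddddddd
ddddAdd
t=9: ddddAAd
dAAAddd
dddAAdd
ddddddd
dddAddd
dddAddd
ddddAAd
t=10: ddAddAd
ddAddAd
dddAAdd
dddAAdd
ddddddd
dddAddd
dddAdAd
t=11: ddAAdAA
ddAddAd
ddAddAd
dddAAdd
dddAAdd
ddddAdd
ddAAddd
t=12: dAdddAA
dAAddAd
ddAddAd
ddAddAd
dddddAd
ddAdAdd
ddAddAd
t=13: AAddAAA
AAAdAAd
ddAAAAA
ddddAAA
dddAAAd
dddAAAd
dAAAAAA
t=14: ddddddd
ddddddd
ddAdddd
ddAdddd
ddddddd
ddddddd
dAddddd

1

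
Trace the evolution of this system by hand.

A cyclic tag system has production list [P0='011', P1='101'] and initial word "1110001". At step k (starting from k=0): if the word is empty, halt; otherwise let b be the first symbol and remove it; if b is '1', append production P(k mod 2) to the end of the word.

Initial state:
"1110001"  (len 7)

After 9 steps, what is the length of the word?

13

step 0: "1110001"  (len 7)
step 1: "110001011"  (len 9)
step 2: "10001011101"  (len 11)
step 3: "0001011101011"  (len 13)
step 4: "001011101011"  (len 12)
step 5: "01011101011"  (len 11)
step 6: "1011101011"  (len 10)
step 7: "011101011011"  (len 12)
step 8: "11101011011"  (len 11)
step 9: "1101011011011"  (len 13)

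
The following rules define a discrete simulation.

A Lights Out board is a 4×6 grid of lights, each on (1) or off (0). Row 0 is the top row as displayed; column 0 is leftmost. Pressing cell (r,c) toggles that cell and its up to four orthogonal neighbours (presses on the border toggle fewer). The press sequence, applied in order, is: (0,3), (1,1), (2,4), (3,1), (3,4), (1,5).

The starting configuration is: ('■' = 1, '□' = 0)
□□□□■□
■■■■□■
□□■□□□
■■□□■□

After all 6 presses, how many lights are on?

step 0: □□□□■□
■■■■□■
□□■□□□
■■□□■□
step 1: □□■■□□
■■■□□■
□□■□□□
■■□□■□
step 2: □■■■□□
□□□□□■
□■■□□□
■■□□■□
step 3: □■■■□□
□□□□■■
□■■■■■
■■□□□□
step 4: □■■■□□
□□□□■■
□□■■■■
□□■□□□
step 5: □■■■□□
□□□□■■
□□■■□■
□□■■■■
step 6: □■■■□■
□□□□□□
□□■■□□
□□■■■■

10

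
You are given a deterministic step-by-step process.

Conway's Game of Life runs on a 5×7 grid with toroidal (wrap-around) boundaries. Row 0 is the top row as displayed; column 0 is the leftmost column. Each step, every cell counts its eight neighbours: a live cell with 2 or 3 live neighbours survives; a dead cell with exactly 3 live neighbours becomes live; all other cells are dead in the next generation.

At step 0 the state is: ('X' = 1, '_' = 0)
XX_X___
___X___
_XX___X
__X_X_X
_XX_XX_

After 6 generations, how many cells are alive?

2

gen 0: XX_X___
___X___
_XX___X
__X_X_X
_XX_XX_
gen 1: XX_X___
___X___
XXX__X_
____X_X
____XXX
gen 2: X_XX_XX
___XX_X
XXXXXXX
_X_XX__
___XX_X
gen 3: X_X____
_______
_X____X
_X_____
_X____X
gen 4: XX_____
XX_____
X______
_XX____
_XX____
gen 5: _______
______X
X_X____
X_X____
_______
gen 6: _______
_______
X_____X
_______
_______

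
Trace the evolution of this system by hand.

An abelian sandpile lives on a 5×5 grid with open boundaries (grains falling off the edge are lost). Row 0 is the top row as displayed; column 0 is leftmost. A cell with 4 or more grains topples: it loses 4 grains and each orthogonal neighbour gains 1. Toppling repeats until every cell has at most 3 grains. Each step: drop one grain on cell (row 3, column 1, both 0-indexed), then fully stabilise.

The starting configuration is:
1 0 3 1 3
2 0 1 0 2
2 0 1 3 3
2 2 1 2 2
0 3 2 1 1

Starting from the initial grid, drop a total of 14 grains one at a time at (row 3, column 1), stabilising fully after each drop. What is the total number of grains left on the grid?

44

gen 0: 1 0 3 1 3
2 0 1 0 2
2 0 1 3 3
2 2 1 2 2
0 3 2 1 1
gen 1: 1 0 3 1 3
2 0 1 0 2
2 0 1 3 3
2 3 1 2 2
0 3 2 1 1
gen 2: 1 0 3 1 3
2 0 1 0 2
2 1 1 3 3
3 1 2 2 2
1 0 3 1 1
gen 3: 1 0 3 1 3
2 0 1 0 2
2 1 1 3 3
3 2 2 2 2
1 0 3 1 1
gen 4: 1 0 3 1 3
2 0 1 0 2
2 1 1 3 3
3 3 2 2 2
1 0 3 1 1
gen 5: 1 0 3 1 3
2 0 1 0 2
3 2 1 3 3
0 1 3 2 2
2 1 3 1 1
gen 6: 1 0 3 1 3
2 0 1 0 2
3 2 1 3 3
0 2 3 2 2
2 1 3 1 1
gen 7: 1 0 3 1 3
2 0 1 0 2
3 2 1 3 3
0 3 3 2 2
2 1 3 1 1
gen 8: 1 0 3 1 3
2 0 1 0 2
3 3 2 3 3
1 1 1 3 2
2 3 0 2 1
gen 9: 1 0 3 1 3
2 0 1 0 2
3 3 2 3 3
1 2 1 3 2
2 3 0 2 1
gen 10: 1 0 3 1 3
2 0 1 0 2
3 3 2 3 3
1 3 1 3 2
2 3 0 2 1
gen 11: 1 0 3 1 3
3 1 1 0 2
0 1 3 3 3
3 2 2 3 2
3 0 1 2 1
gen 12: 1 0 3 1 3
3 1 1 0 2
0 1 3 3 3
3 3 2 3 2
3 0 1 2 1
gen 13: 1 0 3 1 3
3 1 1 0 2
1 2 3 3 3
1 1 3 3 2
0 2 1 2 1
gen 14: 1 0 3 1 3
3 1 1 0 2
1 2 3 3 3
1 2 3 3 2
0 2 1 2 1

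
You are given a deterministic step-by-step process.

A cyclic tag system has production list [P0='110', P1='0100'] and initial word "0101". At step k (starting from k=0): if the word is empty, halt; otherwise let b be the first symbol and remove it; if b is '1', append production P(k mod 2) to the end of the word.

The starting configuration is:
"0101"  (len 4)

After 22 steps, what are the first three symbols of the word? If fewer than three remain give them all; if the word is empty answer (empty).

000

[0] "0101"  (len 4)
[1] "101"  (len 3)
[2] "010100"  (len 6)
[3] "10100"  (len 5)
[4] "01000100"  (len 8)
[5] "1000100"  (len 7)
[6] "0001000100"  (len 10)
[7] "001000100"  (len 9)
[8] "01000100"  (len 8)
[9] "1000100"  (len 7)
[10] "0001000100"  (len 10)
[11] "001000100"  (len 9)
[12] "01000100"  (len 8)
[13] "1000100"  (len 7)
[14] "0001000100"  (len 10)
[15] "001000100"  (len 9)
[16] "01000100"  (len 8)
[17] "1000100"  (len 7)
[18] "0001000100"  (len 10)
[19] "001000100"  (len 9)
[20] "01000100"  (len 8)
[21] "1000100"  (len 7)
[22] "0001000100"  (len 10)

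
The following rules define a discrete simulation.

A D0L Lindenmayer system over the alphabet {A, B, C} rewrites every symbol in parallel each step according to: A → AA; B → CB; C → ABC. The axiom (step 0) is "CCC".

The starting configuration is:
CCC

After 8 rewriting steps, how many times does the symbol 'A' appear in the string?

t=0: CCC
t=1: ABCABCABC
t=2: AACBABCAACBABCAACBABC
t=3: AAAAABCCBAACBABCAAAAABCCBAACBABCAAAAABCCBAACBABC
t=4: AAAAAAAAAACBABCABCCBAAAAABCCBAACBABCAAAAAAAAAACBABCABCCBAAAAABCCBAACBABCAAAAAAAAAACBABCABCCBAAAAABCCBAACBABC
t=5: AAAAAAAAAAAAAAAAAAAAABCCBAACBABCAACBABCABCCBAAAAAAAAAACBAB…CCBAACBABCAACBABCABCCBAAAAAAAAAACBABCABCCBAAAAABCCBAACBABC  (len 240)
t=6: AAAAAAAAAAAAAAAAAAAAAAAAAAAAAAAAAAAAAAAAAACBABCABCCBAAAAAB…CCBAACBABCAACBABCABCCBAAAAAAAAAACBABCABCCBAAAAABCCBAACBABC  (len 528)
t=7: AAAAAAAAAAAAAAAAAAAAAAAAAAAAAAAAAAAAAAAAAAAAAAAAAAAAAAAAAA…CCBAACBABCAACBABCABCCBAAAAAAAAAACBABCABCCBAAAAABCCBAACBABC  (len 1152)
t=8: AAAAAAAAAAAAAAAAAAAAAAAAAAAAAAAAAAAAAAAAAAAAAAAAAAAAAAAAAA…CCBAACBABCAACBABCABCCBAAAAAAAAAACBABCABCCBAAAAABCCBAACBABC  (len 2496)

1728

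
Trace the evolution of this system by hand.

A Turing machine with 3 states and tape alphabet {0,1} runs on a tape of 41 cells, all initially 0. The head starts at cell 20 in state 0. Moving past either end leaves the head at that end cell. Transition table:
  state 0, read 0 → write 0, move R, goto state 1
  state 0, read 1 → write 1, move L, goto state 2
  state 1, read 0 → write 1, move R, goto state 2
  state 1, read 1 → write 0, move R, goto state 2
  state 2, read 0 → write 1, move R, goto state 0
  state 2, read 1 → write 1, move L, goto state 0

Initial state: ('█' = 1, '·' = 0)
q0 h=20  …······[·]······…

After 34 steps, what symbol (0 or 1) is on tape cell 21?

k=0  q0 h=20  …······[·]······…
k=1  q1 h=21  …······[·]······…
k=2  q2 h=22  …·····█[·]······…
k=3  q0 h=23  …····██[·]······…
k=4  q1 h=24  …···██·[·]······…
k=5  q2 h=25  …··██·█[·]······…
k=6  q0 h=26  …·██·██[·]······…
k=7  q1 h=27  …██·██·[·]······…
k=8  q2 h=28  …█·██·█[·]······…
k=9  q0 h=29  …·██·██[·]······…
k=10  q1 h=30  …██·██·[·]······…
k=11  q2 h=31  …█·██·█[·]······…
k=12  q0 h=32  …·██·██[·]······…
k=13  q1 h=33  …██·██·[·]······…
k=14  q2 h=34  …█·██·█[·]······|
k=15  q0 h=35  …·██·██[·]·····|
k=16  q1 h=36  …██·██·[·]····|
k=17  q2 h=37  …█·██·█[·]···|
k=18  q0 h=38  …·██·██[·]··|
k=19  q1 h=39  …██·██·[·]·|
k=20  q2 h=40  …█·██·█[·]|
k=21  q0 h=40  …█·██·█[█]|
k=22  q2 h=39  …██·██·[█]█|
k=23  q0 h=38  …·██·██[·]██|
k=24  q1 h=39  …██·██·[█]█|
k=25  q2 h=40  …█·██··[█]|
k=26  q0 h=39  …██·██·[·]█|
k=27  q1 h=40  …█·██··[█]|
k=28  q2 h=40  …█·██··[·]|
k=29  q0 h=40  …█·██··[█]|
k=30  q2 h=39  …██·██·[·]█|
k=31  q0 h=40  …█·██·█[█]|
k=32  q2 h=39  …██·██·[█]█|
k=33  q0 h=38  …·██·██[·]██|
k=34  q1 h=39  …██·██·[█]█|

1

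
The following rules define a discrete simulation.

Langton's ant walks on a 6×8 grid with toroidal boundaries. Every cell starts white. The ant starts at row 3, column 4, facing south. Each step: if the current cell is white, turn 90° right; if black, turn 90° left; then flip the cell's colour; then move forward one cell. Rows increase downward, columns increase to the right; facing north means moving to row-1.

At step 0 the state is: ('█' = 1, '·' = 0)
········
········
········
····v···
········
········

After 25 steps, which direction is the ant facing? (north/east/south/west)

west

k=0  ········
········
········
····v···
········
········
k=1  ········
········
········
···<█···
········
········
k=2  ········
········
···^····
···██···
········
········
k=3  ········
········
···█>···
···██···
········
········
k=4  ········
········
···██···
···█v···
········
········
k=5  ········
········
···██···
···█·>··
········
········
k=6  ········
········
···██···
···█·█··
·····v··
········
k=7  ········
········
···██···
···█·█··
····<█··
········
k=8  ········
········
···██···
···█^█··
····██··
········
k=9  ········
········
···██···
···██>··
····██··
········
k=10  ········
········
···██^··
···██···
····██··
········
k=11  ········
········
···███>·
···██···
····██··
········
k=12  ········
········
···████·
···██·v·
····██··
········
k=13  ········
········
···████·
···██<█·
····██··
········
k=14  ········
········
···██^█·
···████·
····██··
········
k=15  ········
········
···█<·█·
···████·
····██··
········
k=16  ········
········
···█··█·
···█v██·
····██··
········
k=17  ········
········
···█··█·
···█·>█·
····██··
········
k=18  ········
········
···█·^█·
···█··█·
····██··
········
k=19  ········
········
···█·█>·
···█··█·
····██··
········
k=20  ········
······^·
···█·█··
···█··█·
····██··
········
k=21  ········
······█>
···█·█··
···█··█·
····██··
········
k=22  ········
······██
···█·█·v
···█··█·
····██··
········
k=23  ········
······██
···█·█<█
···█··█·
····██··
········
k=24  ········
······^█
···█·███
···█··█·
····██··
········
k=25  ········
·····<·█
···█·███
···█··█·
····██··
········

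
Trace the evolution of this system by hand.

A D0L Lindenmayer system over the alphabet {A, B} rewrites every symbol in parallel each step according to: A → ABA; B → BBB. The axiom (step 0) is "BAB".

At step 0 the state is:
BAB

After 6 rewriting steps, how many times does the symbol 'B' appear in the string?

2123

gen 0: BAB
gen 1: BBBABABBB
gen 2: BBBBBBBBBABABBBABABBBBBBBBB
gen 3: BBBBBBBBBBBBBBBBBBBBBBBBBBBABABBBABABBBBBBBBBABABBBABABBBBBBBBBBBBBBBBBBBBBBBBBBB
gen 4: BBBBBBBBBBBBBBBBBBBBBBBBBBBBBBBBBBBBBBBBBBBBBBBBBBBBBBBBBB…BBBBBBBBBBBBBBBBBBBBBBBBBBBBBBBBBBBBBBBBBBBBBBBBBBBBBBBBBB  (len 243)
gen 5: BBBBBBBBBBBBBBBBBBBBBBBBBBBBBBBBBBBBBBBBBBBBBBBBBBBBBBBBBB…BBBBBBBBBBBBBBBBBBBBBBBBBBBBBBBBBBBBBBBBBBBBBBBBBBBBBBBBBB  (len 729)
gen 6: BBBBBBBBBBBBBBBBBBBBBBBBBBBBBBBBBBBBBBBBBBBBBBBBBBBBBBBBBB…BBBBBBBBBBBBBBBBBBBBBBBBBBBBBBBBBBBBBBBBBBBBBBBBBBBBBBBBBB  (len 2187)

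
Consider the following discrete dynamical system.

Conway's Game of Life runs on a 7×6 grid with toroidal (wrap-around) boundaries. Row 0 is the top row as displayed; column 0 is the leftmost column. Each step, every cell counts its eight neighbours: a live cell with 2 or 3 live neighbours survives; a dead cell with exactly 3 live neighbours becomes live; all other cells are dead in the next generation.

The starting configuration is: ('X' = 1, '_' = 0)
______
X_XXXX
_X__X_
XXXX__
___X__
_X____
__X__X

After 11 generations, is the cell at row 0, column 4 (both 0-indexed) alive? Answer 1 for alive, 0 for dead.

0) ______
X_XXXX
_X__X_
XXXX__
___X__
_X____
__X__X
1) XXX___
XXXXXX
______
XX_XX_
X__X__
__X___
______
2) ____X_
___XXX
______
XXXXXX
X__XXX
______
__X___
3) ____XX
___XXX
_X____
_XX___
______
___XXX
______
4) ___X_X
X__X_X
XX_XX_
_XX___
__XXX_
____X_
___X__
5) X_XX_X
_X_X__
___XX_
X____X
_XX_X_
__X_X_
___X__
6) XX_X__
XX___X
X_XXXX
XXX__X
XXX_X_
_XX_X_
_X___X
7) ____X_
______
___X__
______
____X_
____X_
___XXX
8) ___XXX
______
______
______
______
______
___X_X
9) ___X_X
____X_
______
______
______
______
___X_X
10) ___X_X
____X_
______
______
______
______
______
11) ____X_
____X_
______
______
______
______
______

1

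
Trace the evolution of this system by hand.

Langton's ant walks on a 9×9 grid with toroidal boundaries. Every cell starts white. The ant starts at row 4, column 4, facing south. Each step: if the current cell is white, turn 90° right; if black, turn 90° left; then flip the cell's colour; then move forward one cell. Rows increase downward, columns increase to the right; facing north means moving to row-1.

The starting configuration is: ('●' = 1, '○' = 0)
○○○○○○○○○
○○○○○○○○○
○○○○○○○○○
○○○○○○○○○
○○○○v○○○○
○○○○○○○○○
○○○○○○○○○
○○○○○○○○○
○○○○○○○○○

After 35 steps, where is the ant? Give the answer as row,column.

1,4

gen 0: ○○○○○○○○○
○○○○○○○○○
○○○○○○○○○
○○○○○○○○○
○○○○v○○○○
○○○○○○○○○
○○○○○○○○○
○○○○○○○○○
○○○○○○○○○
gen 1: ○○○○○○○○○
○○○○○○○○○
○○○○○○○○○
○○○○○○○○○
○○○<●○○○○
○○○○○○○○○
○○○○○○○○○
○○○○○○○○○
○○○○○○○○○
gen 2: ○○○○○○○○○
○○○○○○○○○
○○○○○○○○○
○○○^○○○○○
○○○●●○○○○
○○○○○○○○○
○○○○○○○○○
○○○○○○○○○
○○○○○○○○○
gen 3: ○○○○○○○○○
○○○○○○○○○
○○○○○○○○○
○○○●>○○○○
○○○●●○○○○
○○○○○○○○○
○○○○○○○○○
○○○○○○○○○
○○○○○○○○○
gen 4: ○○○○○○○○○
○○○○○○○○○
○○○○○○○○○
○○○●●○○○○
○○○●v○○○○
○○○○○○○○○
○○○○○○○○○
○○○○○○○○○
○○○○○○○○○
gen 5: ○○○○○○○○○
○○○○○○○○○
○○○○○○○○○
○○○●●○○○○
○○○●○>○○○
○○○○○○○○○
○○○○○○○○○
○○○○○○○○○
○○○○○○○○○
gen 6: ○○○○○○○○○
○○○○○○○○○
○○○○○○○○○
○○○●●○○○○
○○○●○●○○○
○○○○○v○○○
○○○○○○○○○
○○○○○○○○○
○○○○○○○○○
gen 7: ○○○○○○○○○
○○○○○○○○○
○○○○○○○○○
○○○●●○○○○
○○○●○●○○○
○○○○<●○○○
○○○○○○○○○
○○○○○○○○○
○○○○○○○○○
gen 8: ○○○○○○○○○
○○○○○○○○○
○○○○○○○○○
○○○●●○○○○
○○○●^●○○○
○○○○●●○○○
○○○○○○○○○
○○○○○○○○○
○○○○○○○○○
gen 9: ○○○○○○○○○
○○○○○○○○○
○○○○○○○○○
○○○●●○○○○
○○○●●>○○○
○○○○●●○○○
○○○○○○○○○
○○○○○○○○○
○○○○○○○○○
gen 10: ○○○○○○○○○
○○○○○○○○○
○○○○○○○○○
○○○●●^○○○
○○○●●○○○○
○○○○●●○○○
○○○○○○○○○
○○○○○○○○○
○○○○○○○○○
gen 11: ○○○○○○○○○
○○○○○○○○○
○○○○○○○○○
○○○●●●>○○
○○○●●○○○○
○○○○●●○○○
○○○○○○○○○
○○○○○○○○○
○○○○○○○○○
gen 12: ○○○○○○○○○
○○○○○○○○○
○○○○○○○○○
○○○●●●●○○
○○○●●○v○○
○○○○●●○○○
○○○○○○○○○
○○○○○○○○○
○○○○○○○○○
gen 13: ○○○○○○○○○
○○○○○○○○○
○○○○○○○○○
○○○●●●●○○
○○○●●<●○○
○○○○●●○○○
○○○○○○○○○
○○○○○○○○○
○○○○○○○○○
gen 14: ○○○○○○○○○
○○○○○○○○○
○○○○○○○○○
○○○●●^●○○
○○○●●●●○○
○○○○●●○○○
○○○○○○○○○
○○○○○○○○○
○○○○○○○○○
gen 15: ○○○○○○○○○
○○○○○○○○○
○○○○○○○○○
○○○●<○●○○
○○○●●●●○○
○○○○●●○○○
○○○○○○○○○
○○○○○○○○○
○○○○○○○○○
gen 16: ○○○○○○○○○
○○○○○○○○○
○○○○○○○○○
○○○●○○●○○
○○○●v●●○○
○○○○●●○○○
○○○○○○○○○
○○○○○○○○○
○○○○○○○○○
gen 17: ○○○○○○○○○
○○○○○○○○○
○○○○○○○○○
○○○●○○●○○
○○○●○>●○○
○○○○●●○○○
○○○○○○○○○
○○○○○○○○○
○○○○○○○○○
gen 18: ○○○○○○○○○
○○○○○○○○○
○○○○○○○○○
○○○●○^●○○
○○○●○○●○○
○○○○●●○○○
○○○○○○○○○
○○○○○○○○○
○○○○○○○○○
gen 19: ○○○○○○○○○
○○○○○○○○○
○○○○○○○○○
○○○●○●>○○
○○○●○○●○○
○○○○●●○○○
○○○○○○○○○
○○○○○○○○○
○○○○○○○○○
gen 20: ○○○○○○○○○
○○○○○○○○○
○○○○○○^○○
○○○●○●○○○
○○○●○○●○○
○○○○●●○○○
○○○○○○○○○
○○○○○○○○○
○○○○○○○○○
gen 21: ○○○○○○○○○
○○○○○○○○○
○○○○○○●>○
○○○●○●○○○
○○○●○○●○○
○○○○●●○○○
○○○○○○○○○
○○○○○○○○○
○○○○○○○○○
gen 22: ○○○○○○○○○
○○○○○○○○○
○○○○○○●●○
○○○●○●○v○
○○○●○○●○○
○○○○●●○○○
○○○○○○○○○
○○○○○○○○○
○○○○○○○○○
gen 23: ○○○○○○○○○
○○○○○○○○○
○○○○○○●●○
○○○●○●<●○
○○○●○○●○○
○○○○●●○○○
○○○○○○○○○
○○○○○○○○○
○○○○○○○○○
gen 24: ○○○○○○○○○
○○○○○○○○○
○○○○○○^●○
○○○●○●●●○
○○○●○○●○○
○○○○●●○○○
○○○○○○○○○
○○○○○○○○○
○○○○○○○○○
gen 25: ○○○○○○○○○
○○○○○○○○○
○○○○○<○●○
○○○●○●●●○
○○○●○○●○○
○○○○●●○○○
○○○○○○○○○
○○○○○○○○○
○○○○○○○○○
gen 26: ○○○○○○○○○
○○○○○^○○○
○○○○○●○●○
○○○●○●●●○
○○○●○○●○○
○○○○●●○○○
○○○○○○○○○
○○○○○○○○○
○○○○○○○○○
gen 27: ○○○○○○○○○
○○○○○●>○○
○○○○○●○●○
○○○●○●●●○
○○○●○○●○○
○○○○●●○○○
○○○○○○○○○
○○○○○○○○○
○○○○○○○○○
gen 28: ○○○○○○○○○
○○○○○●●○○
○○○○○●v●○
○○○●○●●●○
○○○●○○●○○
○○○○●●○○○
○○○○○○○○○
○○○○○○○○○
○○○○○○○○○
gen 29: ○○○○○○○○○
○○○○○●●○○
○○○○○<●●○
○○○●○●●●○
○○○●○○●○○
○○○○●●○○○
○○○○○○○○○
○○○○○○○○○
○○○○○○○○○
gen 30: ○○○○○○○○○
○○○○○●●○○
○○○○○○●●○
○○○●○v●●○
○○○●○○●○○
○○○○●●○○○
○○○○○○○○○
○○○○○○○○○
○○○○○○○○○
gen 31: ○○○○○○○○○
○○○○○●●○○
○○○○○○●●○
○○○●○○>●○
○○○●○○●○○
○○○○●●○○○
○○○○○○○○○
○○○○○○○○○
○○○○○○○○○
gen 32: ○○○○○○○○○
○○○○○●●○○
○○○○○○^●○
○○○●○○○●○
○○○●○○●○○
○○○○●●○○○
○○○○○○○○○
○○○○○○○○○
○○○○○○○○○
gen 33: ○○○○○○○○○
○○○○○●●○○
○○○○○<○●○
○○○●○○○●○
○○○●○○●○○
○○○○●●○○○
○○○○○○○○○
○○○○○○○○○
○○○○○○○○○
gen 34: ○○○○○○○○○
○○○○○^●○○
○○○○○●○●○
○○○●○○○●○
○○○●○○●○○
○○○○●●○○○
○○○○○○○○○
○○○○○○○○○
○○○○○○○○○
gen 35: ○○○○○○○○○
○○○○<○●○○
○○○○○●○●○
○○○●○○○●○
○○○●○○●○○
○○○○●●○○○
○○○○○○○○○
○○○○○○○○○
○○○○○○○○○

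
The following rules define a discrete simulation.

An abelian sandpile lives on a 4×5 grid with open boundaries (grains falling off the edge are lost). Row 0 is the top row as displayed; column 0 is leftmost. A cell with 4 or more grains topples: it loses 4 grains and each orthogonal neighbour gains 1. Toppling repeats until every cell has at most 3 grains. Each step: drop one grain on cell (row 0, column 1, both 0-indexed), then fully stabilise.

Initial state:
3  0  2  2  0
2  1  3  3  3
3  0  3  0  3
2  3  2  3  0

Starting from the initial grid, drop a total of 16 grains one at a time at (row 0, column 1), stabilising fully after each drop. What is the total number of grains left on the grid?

33

t=0: 3  0  2  2  0
2  1  3  3  3
3  0  3  0  3
2  3  2  3  0
t=1: 3  1  2  2  0
2  1  3  3  3
3  0  3  0  3
2  3  2  3  0
t=2: 3  2  2  2  0
2  1  3  3  3
3  0  3  0  3
2  3  2  3  0
t=3: 3  3  2  2  0
2  1  3  3  3
3  0  3  0  3
2  3  2  3  0
t=4: 0  1  3  2  0
3  2  3  3  3
3  0  3  0  3
2  3  2  3  0
t=5: 0  2  3  2  0
3  2  3  3  3
3  0  3  0  3
2  3  2  3  0
t=6: 0  3  3  2  0
3  2  3  3  3
3  0  3  0  3
2  3  2  3  0
t=7: 2  2  2  0  2
1  1  3  2  1
0  3  0  3  0
3  3  3  3  1
t=8: 2  3  2  0  2
1  1  3  2  1
0  3  0  3  0
3  3  3  3  1
t=9: 3  0  3  0  2
1  2  3  2  1
0  3  0  3  0
3  3  3  3  1
t=10: 3  1  3  0  2
1  2  3  2  1
0  3  0  3  0
3  3  3  3  1
t=11: 3  2  3  0  2
1  2  3  2  1
0  3  0  3  0
3  3  3  3  1
t=12: 3  3  3  0  2
1  2  3  2  1
0  3  0  3  0
3  3  3  3  1
t=13: 0  3  1  2  2
3  1  3  0  2
2  2  0  2  1
0  2  2  1  2
t=14: 1  0  2  2  2
3  2  3  0  2
2  2  0  2  1
0  2  2  1  2
t=15: 1  1  2  2  2
3  2  3  0  2
2  2  0  2  1
0  2  2  1  2
t=16: 1  2  2  2  2
3  2  3  0  2
2  2  0  2  1
0  2  2  1  2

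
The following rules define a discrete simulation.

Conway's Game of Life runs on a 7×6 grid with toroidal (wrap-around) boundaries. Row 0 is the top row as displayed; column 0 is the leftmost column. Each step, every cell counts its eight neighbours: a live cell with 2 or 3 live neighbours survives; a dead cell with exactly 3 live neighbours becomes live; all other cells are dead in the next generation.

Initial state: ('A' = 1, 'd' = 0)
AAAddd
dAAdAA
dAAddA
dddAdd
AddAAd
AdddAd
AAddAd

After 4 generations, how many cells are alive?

22

step 0: AAAddd
dAAdAA
dAAddA
dddAdd
AddAAd
AdddAd
AAddAd
step 1: ddddAd
ddddAA
dAdddA
AAdAdA
dddAAd
AdddAd
ddAAdd
step 2: ddddAA
AdddAA
dAAddd
dAdAdA
dAAAdd
ddAdAA
dddAAA
step 3: dddddd
AAdAAd
dAAAdd
dddAAd
dAdddA
AAdddA
Addddd
step 4: AAdddA
AAdAAd
AAdddA
AAdAAd
dAAddA
dAdddA
AAdddA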